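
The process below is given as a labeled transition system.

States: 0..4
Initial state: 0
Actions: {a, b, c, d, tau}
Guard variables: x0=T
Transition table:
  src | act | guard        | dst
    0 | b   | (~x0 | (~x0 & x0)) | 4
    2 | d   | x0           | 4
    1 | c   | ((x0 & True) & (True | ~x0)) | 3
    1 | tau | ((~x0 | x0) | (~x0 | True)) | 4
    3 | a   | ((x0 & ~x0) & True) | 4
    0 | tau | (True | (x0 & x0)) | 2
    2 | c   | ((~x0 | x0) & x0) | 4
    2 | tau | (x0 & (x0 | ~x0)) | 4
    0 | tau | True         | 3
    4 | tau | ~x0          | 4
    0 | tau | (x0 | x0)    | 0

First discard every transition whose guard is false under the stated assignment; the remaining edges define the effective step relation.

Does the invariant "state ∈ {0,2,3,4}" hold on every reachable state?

Answer: INVARIANT HOLDS

Working:
Safe = {0,2,3,4}
Reach set: {0,2,3,4}
  0: ✓
  2: ✓
  3: ✓
  4: ✓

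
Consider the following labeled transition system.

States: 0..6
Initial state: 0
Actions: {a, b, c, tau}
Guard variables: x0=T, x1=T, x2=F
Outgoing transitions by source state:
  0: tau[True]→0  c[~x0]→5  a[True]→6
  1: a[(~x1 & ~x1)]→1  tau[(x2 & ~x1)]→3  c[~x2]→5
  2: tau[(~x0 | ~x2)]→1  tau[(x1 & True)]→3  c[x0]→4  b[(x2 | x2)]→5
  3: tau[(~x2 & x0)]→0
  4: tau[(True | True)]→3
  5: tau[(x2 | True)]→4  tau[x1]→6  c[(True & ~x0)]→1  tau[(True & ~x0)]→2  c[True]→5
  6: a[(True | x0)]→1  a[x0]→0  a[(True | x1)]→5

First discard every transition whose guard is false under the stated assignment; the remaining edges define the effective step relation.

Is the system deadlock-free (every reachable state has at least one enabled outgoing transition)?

Reach set: {0,1,3,4,5,6}
  0: a→6  tau→0  [2 out]
  1: c→5  [1 out]
  3: tau→0  [1 out]
  4: tau→3  [1 out]
  5: c→5  tau→4  tau→6  [3 out]
  6: a→0  a→1  a→5  [3 out]

Answer: DEADLOCK-FREE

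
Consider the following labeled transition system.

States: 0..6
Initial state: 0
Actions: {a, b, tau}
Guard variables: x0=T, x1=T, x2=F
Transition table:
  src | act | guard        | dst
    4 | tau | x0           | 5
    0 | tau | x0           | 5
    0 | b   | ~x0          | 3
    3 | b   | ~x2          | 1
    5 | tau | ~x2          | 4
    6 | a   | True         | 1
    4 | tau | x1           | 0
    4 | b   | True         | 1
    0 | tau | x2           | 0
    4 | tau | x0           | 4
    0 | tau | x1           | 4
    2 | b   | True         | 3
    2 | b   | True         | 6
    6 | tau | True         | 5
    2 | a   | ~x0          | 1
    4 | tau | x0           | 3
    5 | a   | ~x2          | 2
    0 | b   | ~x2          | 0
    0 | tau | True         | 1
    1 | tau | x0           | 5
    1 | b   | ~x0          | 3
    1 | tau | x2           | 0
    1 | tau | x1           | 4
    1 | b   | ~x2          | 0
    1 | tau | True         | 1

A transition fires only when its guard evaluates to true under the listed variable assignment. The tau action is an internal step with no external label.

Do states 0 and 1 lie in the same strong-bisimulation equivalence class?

Answer: BISIMILAR

Working:
Bisimulation quotient by refinement:
  π0 = {{0,1,2,3,4,5,6}}
  π1 = {{0,1,4},{2,3},{5,6}}
  π2 = {{0,1},{2},{3},{4},{5},{6}}
Fixed point at round 3; 6 class(es).
0∈{0,1}, 1∈{0,1}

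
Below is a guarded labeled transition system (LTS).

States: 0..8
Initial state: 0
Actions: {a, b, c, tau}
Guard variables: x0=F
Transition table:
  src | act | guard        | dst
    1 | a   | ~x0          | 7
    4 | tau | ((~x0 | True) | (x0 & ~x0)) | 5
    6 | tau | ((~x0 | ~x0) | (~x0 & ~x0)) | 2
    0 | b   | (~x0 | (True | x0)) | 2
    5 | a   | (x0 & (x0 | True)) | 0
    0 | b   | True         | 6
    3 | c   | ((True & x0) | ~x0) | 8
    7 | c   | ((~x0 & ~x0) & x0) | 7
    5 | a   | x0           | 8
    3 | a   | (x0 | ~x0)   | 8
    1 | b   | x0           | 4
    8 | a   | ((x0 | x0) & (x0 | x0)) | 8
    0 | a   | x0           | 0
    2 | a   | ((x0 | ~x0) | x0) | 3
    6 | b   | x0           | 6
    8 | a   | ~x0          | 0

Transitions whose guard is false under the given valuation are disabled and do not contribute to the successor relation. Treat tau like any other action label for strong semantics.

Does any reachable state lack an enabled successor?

R = {0,2,3,6,8}
  0: b→2  b→6  [2 out]
  2: a→3  [1 out]
  3: a→8  c→8  [2 out]
  6: tau→2  [1 out]
  8: a→0  [1 out]

Answer: DEADLOCK-FREE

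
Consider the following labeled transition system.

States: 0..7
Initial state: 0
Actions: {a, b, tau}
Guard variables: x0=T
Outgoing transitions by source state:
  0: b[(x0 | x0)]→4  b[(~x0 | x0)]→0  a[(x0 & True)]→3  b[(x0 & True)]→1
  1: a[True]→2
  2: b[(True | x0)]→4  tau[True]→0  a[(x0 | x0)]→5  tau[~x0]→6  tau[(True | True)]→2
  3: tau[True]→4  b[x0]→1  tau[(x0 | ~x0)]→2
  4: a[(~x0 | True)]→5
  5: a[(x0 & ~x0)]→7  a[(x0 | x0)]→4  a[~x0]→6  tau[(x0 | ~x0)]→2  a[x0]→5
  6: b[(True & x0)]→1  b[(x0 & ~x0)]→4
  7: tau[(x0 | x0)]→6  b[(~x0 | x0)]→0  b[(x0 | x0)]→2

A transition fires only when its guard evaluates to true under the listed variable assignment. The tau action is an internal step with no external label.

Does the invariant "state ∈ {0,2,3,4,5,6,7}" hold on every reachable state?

Answer: INVARIANT VIOLATED at state 1

Trace:
Inv-set: {0,2,3,4,5,6,7}
Reach set: {0,1,2,3,4,5}
  0: ok
  1: outside
  2: ok
  3: ok
  4: ok
  5: ok
counterexample path to 1: b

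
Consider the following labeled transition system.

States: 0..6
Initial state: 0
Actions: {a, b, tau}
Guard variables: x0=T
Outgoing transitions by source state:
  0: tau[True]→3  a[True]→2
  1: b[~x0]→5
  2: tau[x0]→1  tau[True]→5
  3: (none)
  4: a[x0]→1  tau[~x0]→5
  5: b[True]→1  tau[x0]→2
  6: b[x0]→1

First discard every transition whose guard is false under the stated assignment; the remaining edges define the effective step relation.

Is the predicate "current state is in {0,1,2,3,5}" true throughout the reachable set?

Inv-set: {0,1,2,3,5}
Reachable = {0,1,2,3,5}
  0: ok
  1: ok
  2: ok
  3: ok
  5: ok

Answer: INVARIANT HOLDS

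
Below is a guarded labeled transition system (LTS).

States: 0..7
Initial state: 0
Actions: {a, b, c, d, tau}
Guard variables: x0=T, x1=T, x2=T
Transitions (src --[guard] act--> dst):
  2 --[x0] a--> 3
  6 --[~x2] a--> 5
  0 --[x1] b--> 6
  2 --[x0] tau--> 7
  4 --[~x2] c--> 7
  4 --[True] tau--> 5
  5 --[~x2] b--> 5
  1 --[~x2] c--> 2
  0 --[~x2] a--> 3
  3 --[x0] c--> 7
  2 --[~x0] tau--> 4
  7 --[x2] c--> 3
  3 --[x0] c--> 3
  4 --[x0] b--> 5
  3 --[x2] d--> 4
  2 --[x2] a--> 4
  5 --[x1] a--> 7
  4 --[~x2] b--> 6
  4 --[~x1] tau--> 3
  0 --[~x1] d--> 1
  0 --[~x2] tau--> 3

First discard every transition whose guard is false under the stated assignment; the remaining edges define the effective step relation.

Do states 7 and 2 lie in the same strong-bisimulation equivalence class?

Refine partition for ~:
  π0 = {{0,1,2,3,4,5,6,7}}
  π1 = {{0},{1,6},{2},{3},{4},{5},{7}}
7 equivalence class(es) (converged in 2)
7∈{7}, 2∈{2}

Answer: NOT BISIMILAR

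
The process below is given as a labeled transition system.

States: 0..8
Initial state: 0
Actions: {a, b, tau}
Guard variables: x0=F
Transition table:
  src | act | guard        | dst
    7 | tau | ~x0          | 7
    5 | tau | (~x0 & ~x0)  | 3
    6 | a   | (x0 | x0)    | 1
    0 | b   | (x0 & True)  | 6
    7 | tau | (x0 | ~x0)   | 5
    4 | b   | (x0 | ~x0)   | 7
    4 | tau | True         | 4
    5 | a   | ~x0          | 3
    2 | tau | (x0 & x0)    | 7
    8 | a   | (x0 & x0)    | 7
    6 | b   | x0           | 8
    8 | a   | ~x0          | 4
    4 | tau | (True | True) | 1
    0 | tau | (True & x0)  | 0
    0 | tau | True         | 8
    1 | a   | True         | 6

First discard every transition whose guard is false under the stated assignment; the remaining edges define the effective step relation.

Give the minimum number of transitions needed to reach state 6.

Layered search for 6:
  depth 0: {0}
  depth 1: {8}
  depth 2: {4}
  depth 3: {1,7}
  depth 4: {5,6}
6 enters at depth 4; path tau·a·tau·a

Answer: 4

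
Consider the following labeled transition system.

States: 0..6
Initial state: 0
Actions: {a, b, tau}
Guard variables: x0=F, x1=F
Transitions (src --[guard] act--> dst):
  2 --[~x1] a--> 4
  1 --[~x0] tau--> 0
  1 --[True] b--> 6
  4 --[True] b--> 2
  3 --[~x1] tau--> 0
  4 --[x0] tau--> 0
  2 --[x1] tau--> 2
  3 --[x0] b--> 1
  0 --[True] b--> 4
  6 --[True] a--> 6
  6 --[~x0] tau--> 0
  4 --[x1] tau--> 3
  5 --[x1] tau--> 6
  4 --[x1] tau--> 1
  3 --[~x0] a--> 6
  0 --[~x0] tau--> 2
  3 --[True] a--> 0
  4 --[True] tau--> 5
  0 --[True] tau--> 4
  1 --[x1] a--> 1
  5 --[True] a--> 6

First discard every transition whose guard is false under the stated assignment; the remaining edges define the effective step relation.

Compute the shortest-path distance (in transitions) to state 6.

Answer: 3

Trace:
Breadth-first toward 6:
  depth 0: {0}
  depth 1: {2,4}
  depth 2: {5}
  depth 3: {6}
6 enters at depth 3; path b·tau·a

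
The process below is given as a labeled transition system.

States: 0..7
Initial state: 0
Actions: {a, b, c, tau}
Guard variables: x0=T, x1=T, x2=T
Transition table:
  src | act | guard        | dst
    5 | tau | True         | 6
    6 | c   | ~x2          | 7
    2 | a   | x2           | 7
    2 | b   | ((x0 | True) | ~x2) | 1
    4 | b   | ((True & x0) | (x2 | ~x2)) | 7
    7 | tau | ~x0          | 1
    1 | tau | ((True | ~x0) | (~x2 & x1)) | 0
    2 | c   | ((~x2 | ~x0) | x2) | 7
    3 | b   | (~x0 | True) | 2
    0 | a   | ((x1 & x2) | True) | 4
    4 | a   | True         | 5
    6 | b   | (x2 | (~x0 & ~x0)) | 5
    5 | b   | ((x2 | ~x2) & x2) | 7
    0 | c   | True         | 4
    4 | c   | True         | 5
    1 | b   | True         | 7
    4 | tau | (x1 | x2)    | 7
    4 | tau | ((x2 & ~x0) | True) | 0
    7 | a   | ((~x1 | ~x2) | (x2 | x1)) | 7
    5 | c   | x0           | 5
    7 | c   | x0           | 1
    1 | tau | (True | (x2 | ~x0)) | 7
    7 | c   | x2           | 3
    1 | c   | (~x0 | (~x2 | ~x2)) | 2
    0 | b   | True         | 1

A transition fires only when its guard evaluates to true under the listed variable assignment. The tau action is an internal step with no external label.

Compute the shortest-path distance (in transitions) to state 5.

Answer: 2

Analysis:
BFS to 5:
  Layer 0: {0}
  Layer 1: {1,4}
  Layer 2: {5,7}
5 enters at depth 2; path a·a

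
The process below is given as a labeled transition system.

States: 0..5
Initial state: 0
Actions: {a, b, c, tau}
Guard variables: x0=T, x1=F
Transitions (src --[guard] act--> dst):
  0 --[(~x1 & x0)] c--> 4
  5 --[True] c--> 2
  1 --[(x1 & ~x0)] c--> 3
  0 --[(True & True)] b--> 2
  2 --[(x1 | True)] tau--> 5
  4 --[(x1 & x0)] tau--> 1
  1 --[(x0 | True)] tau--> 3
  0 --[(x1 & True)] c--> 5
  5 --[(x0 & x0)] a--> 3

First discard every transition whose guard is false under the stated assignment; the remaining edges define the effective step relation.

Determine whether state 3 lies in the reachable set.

6 transition(s) survive guard evaluation.
depth 0: {0}
depth 1: {2,4}  cumulative {0,2,4}
depth 2: {5}  cumulative {0,2,4,5}
depth 3: {3}  cumulative {0,2,3,4,5}
Reachable = {0,2,3,4,5}
trace reaching 3: b·tau·a

Answer: REACHABLE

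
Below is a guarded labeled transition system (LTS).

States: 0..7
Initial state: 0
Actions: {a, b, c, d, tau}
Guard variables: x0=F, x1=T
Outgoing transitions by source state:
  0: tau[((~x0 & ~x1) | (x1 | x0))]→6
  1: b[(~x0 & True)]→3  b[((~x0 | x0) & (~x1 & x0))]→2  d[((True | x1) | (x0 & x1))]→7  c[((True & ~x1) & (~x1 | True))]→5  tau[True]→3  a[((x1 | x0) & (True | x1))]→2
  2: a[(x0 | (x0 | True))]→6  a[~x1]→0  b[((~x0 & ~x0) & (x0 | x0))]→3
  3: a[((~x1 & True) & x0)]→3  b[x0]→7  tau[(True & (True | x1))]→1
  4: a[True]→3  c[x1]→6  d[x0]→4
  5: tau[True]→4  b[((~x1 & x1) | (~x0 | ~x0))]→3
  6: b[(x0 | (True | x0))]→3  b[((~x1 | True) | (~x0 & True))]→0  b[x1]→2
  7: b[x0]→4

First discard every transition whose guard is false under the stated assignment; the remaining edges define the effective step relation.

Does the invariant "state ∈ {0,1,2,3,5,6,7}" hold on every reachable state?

Answer: INVARIANT HOLDS

Working:
Inv-set: {0,1,2,3,5,6,7}
R = {0,1,2,3,6,7}
  0: safe
  1: safe
  2: safe
  3: safe
  6: safe
  7: safe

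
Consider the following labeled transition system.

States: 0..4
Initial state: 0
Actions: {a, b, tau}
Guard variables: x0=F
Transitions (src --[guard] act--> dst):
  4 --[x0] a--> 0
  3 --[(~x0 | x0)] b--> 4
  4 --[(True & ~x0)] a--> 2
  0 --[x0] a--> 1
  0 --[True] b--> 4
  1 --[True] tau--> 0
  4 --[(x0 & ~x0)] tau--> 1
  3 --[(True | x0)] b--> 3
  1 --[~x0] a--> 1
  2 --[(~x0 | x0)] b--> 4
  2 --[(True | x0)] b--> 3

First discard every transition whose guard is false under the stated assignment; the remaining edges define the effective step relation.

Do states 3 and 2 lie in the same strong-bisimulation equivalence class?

Answer: BISIMILAR

Working:
Compute ~ classes (split until stable):
  π0 = {{0,1,2,3,4}}
  π1 = {{0,2,3},{1},{4}}
  π2 = {{0},{1},{2,3},{4}}
Fixed point at round 3; 4 class(es).
[3]={2,3}  [2]={2,3}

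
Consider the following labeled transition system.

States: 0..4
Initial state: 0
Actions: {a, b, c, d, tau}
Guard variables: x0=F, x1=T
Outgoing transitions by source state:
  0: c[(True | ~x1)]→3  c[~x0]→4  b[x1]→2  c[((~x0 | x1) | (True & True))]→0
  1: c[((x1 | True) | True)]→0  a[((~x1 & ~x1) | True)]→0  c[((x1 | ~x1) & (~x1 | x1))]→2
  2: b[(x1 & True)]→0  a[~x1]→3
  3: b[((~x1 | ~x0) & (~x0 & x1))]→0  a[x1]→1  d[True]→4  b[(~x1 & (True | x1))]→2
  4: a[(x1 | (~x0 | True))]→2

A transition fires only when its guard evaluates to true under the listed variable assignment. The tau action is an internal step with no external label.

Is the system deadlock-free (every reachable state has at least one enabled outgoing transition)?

Reach set: {0,1,2,3,4}
  0: b→2  c→0  c→3  c→4  [deg 4]
  1: a→0  c→0  c→2  [deg 3]
  2: b→0  [deg 1]
  3: a→1  b→0  d→4  [deg 3]
  4: a→2  [deg 1]

Answer: DEADLOCK-FREE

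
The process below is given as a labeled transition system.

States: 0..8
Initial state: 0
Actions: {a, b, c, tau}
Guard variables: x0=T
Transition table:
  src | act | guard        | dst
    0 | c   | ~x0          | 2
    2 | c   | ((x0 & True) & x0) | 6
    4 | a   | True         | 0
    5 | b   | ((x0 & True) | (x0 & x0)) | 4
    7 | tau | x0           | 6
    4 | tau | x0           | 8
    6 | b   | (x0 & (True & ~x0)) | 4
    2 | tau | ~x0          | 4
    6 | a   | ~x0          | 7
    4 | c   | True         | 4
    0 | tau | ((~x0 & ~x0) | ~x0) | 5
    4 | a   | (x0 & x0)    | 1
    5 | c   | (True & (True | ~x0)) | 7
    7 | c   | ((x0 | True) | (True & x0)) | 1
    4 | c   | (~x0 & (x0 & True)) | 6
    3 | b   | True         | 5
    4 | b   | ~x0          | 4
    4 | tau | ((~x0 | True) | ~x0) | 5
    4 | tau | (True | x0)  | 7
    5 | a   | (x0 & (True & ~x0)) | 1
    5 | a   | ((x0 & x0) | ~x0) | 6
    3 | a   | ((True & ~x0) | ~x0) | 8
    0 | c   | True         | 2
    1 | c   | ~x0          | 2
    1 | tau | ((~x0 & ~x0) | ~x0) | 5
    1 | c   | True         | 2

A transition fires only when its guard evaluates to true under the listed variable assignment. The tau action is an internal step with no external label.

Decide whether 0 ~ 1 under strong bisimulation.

Bisimulation quotient by refinement:
  π0 = {{0,1,2,3,4,5,6,7,8}}
  π1 = {{0,1,2},{3},{4},{5},{6,8},{7}}
  π2 = {{0,1},{2},{3},{4},{5},{6,8},{7}}
7 equivalence class(es) (converged in 3)
class of 0: {0,1}; class of 1: {0,1}

Answer: BISIMILAR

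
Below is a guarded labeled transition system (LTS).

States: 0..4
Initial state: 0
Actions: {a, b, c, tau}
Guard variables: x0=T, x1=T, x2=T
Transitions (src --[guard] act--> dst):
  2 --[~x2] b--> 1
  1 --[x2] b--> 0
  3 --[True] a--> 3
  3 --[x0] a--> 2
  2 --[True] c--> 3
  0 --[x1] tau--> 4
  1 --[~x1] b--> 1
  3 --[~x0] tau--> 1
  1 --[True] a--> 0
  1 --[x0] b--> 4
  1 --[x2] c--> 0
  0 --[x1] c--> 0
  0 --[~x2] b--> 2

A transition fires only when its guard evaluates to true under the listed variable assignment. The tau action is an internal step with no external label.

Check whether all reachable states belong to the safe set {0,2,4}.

Allowed set {0,2,4}
R = {0,4}
  0: ok
  4: ok

Answer: INVARIANT HOLDS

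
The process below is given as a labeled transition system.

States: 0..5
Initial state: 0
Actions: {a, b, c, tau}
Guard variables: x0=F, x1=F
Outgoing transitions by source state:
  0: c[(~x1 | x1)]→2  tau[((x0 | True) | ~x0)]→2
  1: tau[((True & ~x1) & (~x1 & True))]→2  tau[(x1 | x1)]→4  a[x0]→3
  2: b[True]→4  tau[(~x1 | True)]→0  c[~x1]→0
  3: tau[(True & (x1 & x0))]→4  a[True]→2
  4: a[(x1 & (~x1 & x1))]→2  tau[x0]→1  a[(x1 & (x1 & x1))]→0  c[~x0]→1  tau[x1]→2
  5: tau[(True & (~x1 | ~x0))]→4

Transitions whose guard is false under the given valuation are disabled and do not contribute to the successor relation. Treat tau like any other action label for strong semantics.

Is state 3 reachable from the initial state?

Answer: UNREACHABLE

Working:
9 transition(s) survive guard evaluation.
L0 = {0}
L1 = {2}  total {0,2}
L2 = {4}  total {0,2,4}
L3 = {1}  total {0,1,2,4}
Reachable = {0,1,2,4}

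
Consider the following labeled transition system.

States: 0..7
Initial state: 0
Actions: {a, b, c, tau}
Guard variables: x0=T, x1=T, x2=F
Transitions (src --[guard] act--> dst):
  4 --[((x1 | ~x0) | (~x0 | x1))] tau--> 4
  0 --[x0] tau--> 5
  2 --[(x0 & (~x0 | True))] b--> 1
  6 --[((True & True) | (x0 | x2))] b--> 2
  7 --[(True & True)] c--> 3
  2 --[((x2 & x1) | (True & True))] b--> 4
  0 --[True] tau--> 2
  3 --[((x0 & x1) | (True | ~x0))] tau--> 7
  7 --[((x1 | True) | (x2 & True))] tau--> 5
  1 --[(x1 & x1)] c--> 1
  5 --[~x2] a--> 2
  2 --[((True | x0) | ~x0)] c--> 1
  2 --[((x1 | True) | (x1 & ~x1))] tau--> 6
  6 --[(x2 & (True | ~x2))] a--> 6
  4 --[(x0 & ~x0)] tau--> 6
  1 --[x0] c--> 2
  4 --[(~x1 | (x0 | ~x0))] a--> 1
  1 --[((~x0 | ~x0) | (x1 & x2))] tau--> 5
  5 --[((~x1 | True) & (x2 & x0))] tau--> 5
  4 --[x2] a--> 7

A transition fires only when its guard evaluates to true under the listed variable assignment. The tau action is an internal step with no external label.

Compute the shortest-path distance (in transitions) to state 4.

BFS to 4:
  L0 = {0}
  L1 = {2,5}
  L2 = {1,4,6}
first hit 4 at d=2 via tau·b

Answer: 2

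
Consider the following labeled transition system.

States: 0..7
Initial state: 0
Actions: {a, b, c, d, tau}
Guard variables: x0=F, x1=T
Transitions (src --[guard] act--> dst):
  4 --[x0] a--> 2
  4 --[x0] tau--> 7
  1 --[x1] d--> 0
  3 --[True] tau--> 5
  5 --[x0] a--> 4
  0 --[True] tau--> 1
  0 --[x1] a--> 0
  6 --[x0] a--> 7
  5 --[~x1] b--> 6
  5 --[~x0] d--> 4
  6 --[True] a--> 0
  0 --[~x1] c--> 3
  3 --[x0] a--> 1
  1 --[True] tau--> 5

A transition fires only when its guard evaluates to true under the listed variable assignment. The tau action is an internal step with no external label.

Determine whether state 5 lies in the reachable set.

Answer: REACHABLE

Working:
After dropping false guards: 7 live edges.
Layer 0: {0}
Layer 1: {1}  now seen {0,1}
Layer 2: {5}  now seen {0,1,5}
Layer 3: {4}  now seen {0,1,4,5}
R = {0,1,4,5}
trace reaching 5: tau·tau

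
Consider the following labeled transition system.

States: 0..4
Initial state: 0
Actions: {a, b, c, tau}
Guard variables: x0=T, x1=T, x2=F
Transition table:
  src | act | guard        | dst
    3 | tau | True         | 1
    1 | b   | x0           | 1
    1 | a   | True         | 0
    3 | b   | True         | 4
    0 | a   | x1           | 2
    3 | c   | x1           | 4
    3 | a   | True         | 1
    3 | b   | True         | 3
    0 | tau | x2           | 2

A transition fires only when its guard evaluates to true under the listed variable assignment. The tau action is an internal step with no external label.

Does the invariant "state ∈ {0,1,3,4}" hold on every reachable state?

Safe = {0,1,3,4}
Reach set: {0,2}
  0: ok
  2: outside
witness against invariant: a → 2

Answer: INVARIANT VIOLATED at state 2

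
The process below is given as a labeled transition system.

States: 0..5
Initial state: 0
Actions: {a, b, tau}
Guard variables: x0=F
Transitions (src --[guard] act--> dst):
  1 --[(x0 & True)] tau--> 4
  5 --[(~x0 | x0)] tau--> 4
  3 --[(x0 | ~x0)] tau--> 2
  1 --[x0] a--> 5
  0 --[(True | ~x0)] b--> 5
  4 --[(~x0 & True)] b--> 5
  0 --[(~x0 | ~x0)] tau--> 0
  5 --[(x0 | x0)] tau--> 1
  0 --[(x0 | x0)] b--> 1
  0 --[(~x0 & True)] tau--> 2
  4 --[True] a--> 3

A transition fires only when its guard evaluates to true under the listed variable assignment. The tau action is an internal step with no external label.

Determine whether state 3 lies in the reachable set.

7 transition(s) survive guard evaluation.
depth 0: {0}
depth 1: {2,5}  now seen {0,2,5}
depth 2: {4}  now seen {0,2,4,5}
depth 3: {3}  now seen {0,2,3,4,5}
Reach set: {0,2,3,4,5}
witness 3: b·tau·a

Answer: REACHABLE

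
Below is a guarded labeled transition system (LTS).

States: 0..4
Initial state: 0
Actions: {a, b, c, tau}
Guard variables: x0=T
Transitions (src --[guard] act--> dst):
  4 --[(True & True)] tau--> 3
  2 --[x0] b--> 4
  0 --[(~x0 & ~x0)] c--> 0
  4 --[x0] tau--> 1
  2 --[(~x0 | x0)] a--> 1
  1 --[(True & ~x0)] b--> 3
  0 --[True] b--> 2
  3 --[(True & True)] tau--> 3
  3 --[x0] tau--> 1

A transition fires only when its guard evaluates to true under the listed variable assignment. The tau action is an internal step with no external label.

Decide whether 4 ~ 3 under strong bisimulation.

Answer: BISIMILAR

Working:
Refine partition for ~:
  round 0: {{0,1,2,3,4}}
  round 1: {{0},{1},{2},{3,4}}
stable after 2 split(s): 4 block(s)
4∈{3,4}, 3∈{3,4}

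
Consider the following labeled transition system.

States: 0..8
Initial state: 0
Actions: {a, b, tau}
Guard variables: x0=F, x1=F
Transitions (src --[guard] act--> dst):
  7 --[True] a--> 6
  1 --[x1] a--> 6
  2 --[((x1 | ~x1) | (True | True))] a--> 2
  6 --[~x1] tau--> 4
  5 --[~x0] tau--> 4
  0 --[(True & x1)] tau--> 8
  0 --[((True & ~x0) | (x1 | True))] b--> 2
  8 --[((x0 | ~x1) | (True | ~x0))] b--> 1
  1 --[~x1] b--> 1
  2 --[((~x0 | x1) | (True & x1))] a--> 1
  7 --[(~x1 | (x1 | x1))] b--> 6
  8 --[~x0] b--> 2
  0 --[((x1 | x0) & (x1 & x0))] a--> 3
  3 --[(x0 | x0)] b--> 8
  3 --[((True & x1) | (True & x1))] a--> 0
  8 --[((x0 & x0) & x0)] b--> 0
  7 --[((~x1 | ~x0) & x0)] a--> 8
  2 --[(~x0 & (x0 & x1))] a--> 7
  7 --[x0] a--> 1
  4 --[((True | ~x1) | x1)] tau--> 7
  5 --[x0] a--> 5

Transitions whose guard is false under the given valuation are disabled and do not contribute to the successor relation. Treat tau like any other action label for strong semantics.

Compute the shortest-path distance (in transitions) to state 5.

Answer: UNREACHABLE

Analysis:
BFS to 5:
  L0 = {0}
  L1 = {2}
  L2 = {1}
5 never appears.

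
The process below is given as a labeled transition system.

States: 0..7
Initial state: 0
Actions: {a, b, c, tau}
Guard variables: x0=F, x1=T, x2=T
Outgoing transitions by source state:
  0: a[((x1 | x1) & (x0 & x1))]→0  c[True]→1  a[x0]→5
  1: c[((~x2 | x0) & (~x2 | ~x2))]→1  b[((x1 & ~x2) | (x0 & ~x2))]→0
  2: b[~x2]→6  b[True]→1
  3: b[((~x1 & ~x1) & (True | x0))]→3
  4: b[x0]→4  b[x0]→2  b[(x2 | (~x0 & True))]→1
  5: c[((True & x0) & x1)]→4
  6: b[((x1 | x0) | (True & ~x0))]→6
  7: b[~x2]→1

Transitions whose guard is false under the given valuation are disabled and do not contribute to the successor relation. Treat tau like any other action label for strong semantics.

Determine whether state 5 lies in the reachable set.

Answer: UNREACHABLE

Trace:
Guard filter leaves 4 enabled edge(s).
depth 0: {0}
depth 1: {1}  now seen {0,1}
Reachable = {0,1}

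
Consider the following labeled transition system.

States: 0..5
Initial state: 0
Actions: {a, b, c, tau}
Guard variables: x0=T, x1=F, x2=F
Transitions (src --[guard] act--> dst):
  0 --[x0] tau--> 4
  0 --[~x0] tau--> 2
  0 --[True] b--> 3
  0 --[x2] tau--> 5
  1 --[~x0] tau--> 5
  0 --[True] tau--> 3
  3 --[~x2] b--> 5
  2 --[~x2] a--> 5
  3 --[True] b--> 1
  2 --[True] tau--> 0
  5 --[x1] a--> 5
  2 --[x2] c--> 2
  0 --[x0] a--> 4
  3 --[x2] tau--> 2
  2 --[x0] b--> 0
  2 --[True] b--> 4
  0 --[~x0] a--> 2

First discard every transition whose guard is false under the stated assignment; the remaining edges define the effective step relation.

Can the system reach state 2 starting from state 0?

After dropping false guards: 10 live edges.
depth 0: {0}
depth 1: {3,4}  total {0,3,4}
depth 2: {1,5}  total {0,1,3,4,5}
Reach set: {0,1,3,4,5}

Answer: UNREACHABLE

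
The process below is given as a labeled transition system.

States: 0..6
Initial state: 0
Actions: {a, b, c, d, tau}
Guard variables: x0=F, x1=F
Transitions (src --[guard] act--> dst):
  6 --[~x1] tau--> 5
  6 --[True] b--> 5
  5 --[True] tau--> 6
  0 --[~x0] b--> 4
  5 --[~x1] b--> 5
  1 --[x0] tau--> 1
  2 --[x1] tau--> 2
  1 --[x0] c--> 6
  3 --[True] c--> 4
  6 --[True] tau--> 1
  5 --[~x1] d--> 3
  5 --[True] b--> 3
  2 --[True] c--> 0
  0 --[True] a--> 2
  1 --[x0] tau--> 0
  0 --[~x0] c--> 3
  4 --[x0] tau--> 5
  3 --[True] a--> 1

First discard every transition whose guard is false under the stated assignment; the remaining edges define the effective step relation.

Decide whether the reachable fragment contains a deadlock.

Answer: DEADLOCK at state 1

Trace:
Reachable = {0,1,2,3,4}
  0: a→2  b→4  c→3  [deg 3]
  1: ∅  [no exit]
  2: c→0  [deg 1]
  3: a→1  c→4  [deg 2]
  4: ∅  [no exit]
trace reaching 1: c·a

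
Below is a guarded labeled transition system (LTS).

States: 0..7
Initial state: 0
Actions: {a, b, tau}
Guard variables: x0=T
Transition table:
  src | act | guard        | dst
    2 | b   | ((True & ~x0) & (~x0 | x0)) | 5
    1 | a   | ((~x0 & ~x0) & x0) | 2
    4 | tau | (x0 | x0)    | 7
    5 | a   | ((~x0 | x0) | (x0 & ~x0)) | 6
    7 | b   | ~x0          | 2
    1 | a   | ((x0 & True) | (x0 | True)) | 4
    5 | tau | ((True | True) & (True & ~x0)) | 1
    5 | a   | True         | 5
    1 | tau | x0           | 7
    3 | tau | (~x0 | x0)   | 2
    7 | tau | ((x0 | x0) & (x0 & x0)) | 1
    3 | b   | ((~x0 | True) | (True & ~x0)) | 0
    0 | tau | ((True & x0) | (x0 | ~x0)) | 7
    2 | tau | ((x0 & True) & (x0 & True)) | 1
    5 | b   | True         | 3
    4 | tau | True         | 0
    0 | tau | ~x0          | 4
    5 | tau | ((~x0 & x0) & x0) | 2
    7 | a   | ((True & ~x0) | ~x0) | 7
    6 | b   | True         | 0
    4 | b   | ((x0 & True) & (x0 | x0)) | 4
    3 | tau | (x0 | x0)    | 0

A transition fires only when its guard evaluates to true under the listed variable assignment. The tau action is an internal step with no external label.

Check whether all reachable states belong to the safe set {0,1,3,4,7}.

Safe = {0,1,3,4,7}
R = {0,1,4,7}
  0: ✓
  1: ✓
  4: ✓
  7: ✓

Answer: INVARIANT HOLDS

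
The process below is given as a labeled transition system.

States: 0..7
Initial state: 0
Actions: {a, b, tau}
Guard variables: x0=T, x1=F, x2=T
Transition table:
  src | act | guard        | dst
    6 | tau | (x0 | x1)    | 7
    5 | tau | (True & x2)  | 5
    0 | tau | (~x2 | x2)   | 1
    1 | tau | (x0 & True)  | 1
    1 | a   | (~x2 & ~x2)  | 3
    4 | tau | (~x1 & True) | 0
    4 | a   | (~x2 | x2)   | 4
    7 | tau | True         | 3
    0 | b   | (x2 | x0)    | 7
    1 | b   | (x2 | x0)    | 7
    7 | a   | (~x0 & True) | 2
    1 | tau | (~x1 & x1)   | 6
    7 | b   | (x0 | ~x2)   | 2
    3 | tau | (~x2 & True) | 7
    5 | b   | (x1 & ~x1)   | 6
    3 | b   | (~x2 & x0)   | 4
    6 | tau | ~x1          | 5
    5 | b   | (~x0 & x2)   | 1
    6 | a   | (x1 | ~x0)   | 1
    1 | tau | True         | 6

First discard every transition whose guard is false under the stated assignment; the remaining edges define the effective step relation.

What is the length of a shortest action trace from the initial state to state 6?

Answer: 2

Analysis:
Breadth-first toward 6:
  L0 = {0}
  L1 = {1,7}
  L2 = {2,3,6}
depth(6)=2, e.g. tau·tau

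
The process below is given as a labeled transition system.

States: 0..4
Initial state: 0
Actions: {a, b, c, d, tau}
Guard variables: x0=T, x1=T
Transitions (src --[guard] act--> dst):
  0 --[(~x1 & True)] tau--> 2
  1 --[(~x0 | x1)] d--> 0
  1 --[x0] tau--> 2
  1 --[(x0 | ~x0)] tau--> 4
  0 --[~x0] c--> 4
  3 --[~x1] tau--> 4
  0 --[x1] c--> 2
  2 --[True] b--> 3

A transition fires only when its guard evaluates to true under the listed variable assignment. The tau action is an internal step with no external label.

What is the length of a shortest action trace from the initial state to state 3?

Answer: 2

Working:
Breadth-first toward 3:
  L0 = {0}
  L1 = {2}
  L2 = {3}
3 enters at depth 2; path c·b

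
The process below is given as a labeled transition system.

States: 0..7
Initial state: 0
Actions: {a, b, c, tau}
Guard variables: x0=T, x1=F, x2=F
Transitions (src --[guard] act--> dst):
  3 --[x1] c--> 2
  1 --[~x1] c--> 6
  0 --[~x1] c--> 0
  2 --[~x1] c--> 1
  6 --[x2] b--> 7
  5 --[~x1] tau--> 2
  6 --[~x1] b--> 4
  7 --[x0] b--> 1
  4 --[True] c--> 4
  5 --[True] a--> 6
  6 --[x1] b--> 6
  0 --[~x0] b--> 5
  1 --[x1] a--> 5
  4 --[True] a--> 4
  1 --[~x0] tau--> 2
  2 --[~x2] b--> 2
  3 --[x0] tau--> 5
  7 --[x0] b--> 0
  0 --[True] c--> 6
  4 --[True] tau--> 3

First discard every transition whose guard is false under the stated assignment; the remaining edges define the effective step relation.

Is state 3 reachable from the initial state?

Answer: REACHABLE

Analysis:
14 transition(s) survive guard evaluation.
depth 0: {0}
depth 1: {6}  total {0,6}
depth 2: {4}  total {0,4,6}
depth 3: {3}  total {0,3,4,6}
depth 4: {5}  total {0,3,4,5,6}
depth 5: {2}  total {0,2,3,4,5,6}
depth 6: {1}  total {0,1,2,3,4,5,6}
R = {0,1,2,3,4,5,6}
trace reaching 3: c·b·tau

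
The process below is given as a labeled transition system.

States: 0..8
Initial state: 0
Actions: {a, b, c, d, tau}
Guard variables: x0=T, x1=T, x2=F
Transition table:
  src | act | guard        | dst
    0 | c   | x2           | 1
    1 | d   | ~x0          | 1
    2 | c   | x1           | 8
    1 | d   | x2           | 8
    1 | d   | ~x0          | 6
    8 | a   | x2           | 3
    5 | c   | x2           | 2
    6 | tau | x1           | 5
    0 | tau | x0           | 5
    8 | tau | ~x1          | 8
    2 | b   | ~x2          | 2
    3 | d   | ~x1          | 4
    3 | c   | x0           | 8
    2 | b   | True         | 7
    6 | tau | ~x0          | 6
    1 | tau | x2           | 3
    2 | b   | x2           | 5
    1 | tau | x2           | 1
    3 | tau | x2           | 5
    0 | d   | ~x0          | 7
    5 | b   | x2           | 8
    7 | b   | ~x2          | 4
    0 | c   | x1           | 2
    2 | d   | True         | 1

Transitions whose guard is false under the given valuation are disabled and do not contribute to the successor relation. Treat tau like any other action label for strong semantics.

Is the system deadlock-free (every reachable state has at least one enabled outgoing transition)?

Answer: DEADLOCK at state 1

Working:
Reachable = {0,1,2,4,5,7,8}
  0: c→2  tau→5  [deg 2]
  1: ∅  [deadlock]
  2: b→2  b→7  c→8  d→1  [deg 4]
  4: ∅  [deadlock]
  5: ∅  [deadlock]
  7: b→4  [deg 1]
  8: ∅  [deadlock]
Path to 1: c·d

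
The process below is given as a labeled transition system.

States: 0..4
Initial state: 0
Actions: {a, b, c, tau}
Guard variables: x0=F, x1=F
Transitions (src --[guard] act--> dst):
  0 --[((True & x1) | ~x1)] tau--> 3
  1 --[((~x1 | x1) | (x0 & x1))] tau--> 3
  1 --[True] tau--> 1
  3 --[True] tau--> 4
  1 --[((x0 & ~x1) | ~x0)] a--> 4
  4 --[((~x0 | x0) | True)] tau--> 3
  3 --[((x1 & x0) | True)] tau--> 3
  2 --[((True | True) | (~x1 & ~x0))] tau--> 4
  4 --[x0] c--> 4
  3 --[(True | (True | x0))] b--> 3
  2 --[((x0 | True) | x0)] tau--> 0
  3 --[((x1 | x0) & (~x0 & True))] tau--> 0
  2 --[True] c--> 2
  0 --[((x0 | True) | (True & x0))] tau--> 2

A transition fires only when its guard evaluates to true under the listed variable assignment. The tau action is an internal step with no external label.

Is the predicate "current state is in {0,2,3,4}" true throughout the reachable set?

Answer: INVARIANT HOLDS

Working:
Allowed set {0,2,3,4}
Reach set: {0,2,3,4}
  0: safe
  2: safe
  3: safe
  4: safe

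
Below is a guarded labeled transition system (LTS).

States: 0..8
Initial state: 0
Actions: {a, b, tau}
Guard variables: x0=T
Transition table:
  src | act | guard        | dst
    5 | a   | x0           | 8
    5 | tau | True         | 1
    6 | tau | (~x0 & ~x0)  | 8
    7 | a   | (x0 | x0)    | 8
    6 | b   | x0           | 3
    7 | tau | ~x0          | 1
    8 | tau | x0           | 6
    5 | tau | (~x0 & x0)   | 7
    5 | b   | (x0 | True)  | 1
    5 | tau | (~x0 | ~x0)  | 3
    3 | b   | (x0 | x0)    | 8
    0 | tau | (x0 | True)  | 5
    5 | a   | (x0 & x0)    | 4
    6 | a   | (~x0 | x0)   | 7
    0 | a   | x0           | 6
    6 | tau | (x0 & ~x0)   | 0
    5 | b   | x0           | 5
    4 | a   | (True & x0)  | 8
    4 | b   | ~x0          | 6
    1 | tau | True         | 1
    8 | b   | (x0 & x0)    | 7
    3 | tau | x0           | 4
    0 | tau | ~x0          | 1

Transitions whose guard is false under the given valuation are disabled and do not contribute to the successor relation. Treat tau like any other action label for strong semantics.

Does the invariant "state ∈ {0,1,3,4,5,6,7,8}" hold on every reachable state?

Answer: INVARIANT HOLDS

Working:
Inv-set: {0,1,3,4,5,6,7,8}
R = {0,1,3,4,5,6,7,8}
  0: ✓
  1: ✓
  3: ✓
  4: ✓
  5: ✓
  6: ✓
  7: ✓
  8: ✓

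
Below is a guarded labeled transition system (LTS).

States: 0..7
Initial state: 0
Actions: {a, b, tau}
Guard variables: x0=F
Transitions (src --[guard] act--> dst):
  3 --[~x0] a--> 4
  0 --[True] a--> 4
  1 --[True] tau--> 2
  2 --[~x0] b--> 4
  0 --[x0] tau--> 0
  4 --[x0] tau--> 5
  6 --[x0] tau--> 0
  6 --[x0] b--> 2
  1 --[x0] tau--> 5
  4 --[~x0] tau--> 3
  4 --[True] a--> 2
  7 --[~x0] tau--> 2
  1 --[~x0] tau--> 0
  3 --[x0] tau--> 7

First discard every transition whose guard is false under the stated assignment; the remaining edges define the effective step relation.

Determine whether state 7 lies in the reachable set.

8 transition(s) survive guard evaluation.
Layer 0: {0}
Layer 1: {4}  total {0,4}
Layer 2: {2,3}  total {0,2,3,4}
R = {0,2,3,4}

Answer: UNREACHABLE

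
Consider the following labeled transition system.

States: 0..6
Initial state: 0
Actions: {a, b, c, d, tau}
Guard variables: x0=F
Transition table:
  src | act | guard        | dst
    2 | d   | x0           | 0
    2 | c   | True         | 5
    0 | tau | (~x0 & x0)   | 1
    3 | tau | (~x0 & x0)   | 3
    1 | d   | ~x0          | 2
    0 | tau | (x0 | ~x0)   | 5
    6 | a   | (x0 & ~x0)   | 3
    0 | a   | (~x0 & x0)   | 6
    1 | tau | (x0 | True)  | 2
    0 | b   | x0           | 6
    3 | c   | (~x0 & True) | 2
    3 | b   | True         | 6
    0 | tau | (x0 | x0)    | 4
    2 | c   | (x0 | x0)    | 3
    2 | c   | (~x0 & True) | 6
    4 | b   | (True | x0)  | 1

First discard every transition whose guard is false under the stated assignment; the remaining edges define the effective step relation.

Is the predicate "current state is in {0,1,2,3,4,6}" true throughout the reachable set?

Inv-set: {0,1,2,3,4,6}
R = {0,5}
  0: ok
  5: outside
reach 5 via tau — violates

Answer: INVARIANT VIOLATED at state 5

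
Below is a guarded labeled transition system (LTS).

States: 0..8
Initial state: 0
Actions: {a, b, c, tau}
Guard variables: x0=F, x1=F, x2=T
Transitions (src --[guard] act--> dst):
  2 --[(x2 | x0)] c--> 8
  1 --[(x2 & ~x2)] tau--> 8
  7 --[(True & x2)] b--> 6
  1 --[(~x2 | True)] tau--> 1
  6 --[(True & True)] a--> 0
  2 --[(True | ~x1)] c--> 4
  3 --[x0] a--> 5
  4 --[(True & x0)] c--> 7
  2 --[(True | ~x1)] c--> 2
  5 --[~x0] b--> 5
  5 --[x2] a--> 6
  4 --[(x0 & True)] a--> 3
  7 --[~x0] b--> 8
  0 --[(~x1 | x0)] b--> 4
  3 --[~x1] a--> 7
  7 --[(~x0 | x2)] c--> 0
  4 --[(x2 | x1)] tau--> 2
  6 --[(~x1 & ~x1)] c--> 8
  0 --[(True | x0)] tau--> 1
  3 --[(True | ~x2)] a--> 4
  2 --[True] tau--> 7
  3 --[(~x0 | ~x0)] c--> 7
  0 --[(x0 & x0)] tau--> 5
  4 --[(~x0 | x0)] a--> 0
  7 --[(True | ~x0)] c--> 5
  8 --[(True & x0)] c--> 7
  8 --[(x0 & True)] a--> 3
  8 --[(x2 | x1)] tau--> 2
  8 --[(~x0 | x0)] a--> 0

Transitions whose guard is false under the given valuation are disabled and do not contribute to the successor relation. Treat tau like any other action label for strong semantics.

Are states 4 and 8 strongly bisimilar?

Answer: BISIMILAR

Analysis:
Bisimulation quotient by refinement:
  π0 = {{0,1,2,3,4,5,6,7,8}}
  π1 = {{0},{1},{2},{3,6},{4,8},{5},{7}}
  π2 = {{0},{1},{2},{3},{4,8},{5},{6},{7}}
8 equivalence class(es) (converged in 3)
class of 4: {4,8}; class of 8: {4,8}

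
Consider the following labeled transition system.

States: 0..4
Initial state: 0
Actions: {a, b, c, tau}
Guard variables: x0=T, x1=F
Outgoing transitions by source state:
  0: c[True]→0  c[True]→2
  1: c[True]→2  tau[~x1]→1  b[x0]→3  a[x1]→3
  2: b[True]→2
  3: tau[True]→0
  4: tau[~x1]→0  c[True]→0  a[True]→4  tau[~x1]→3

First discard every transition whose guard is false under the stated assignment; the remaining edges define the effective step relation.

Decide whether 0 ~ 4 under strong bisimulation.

Answer: NOT BISIMILAR

Analysis:
Bisimulation quotient by refinement:
  round 0: {{0,1,2,3,4}}
  round 1: {{0},{1},{2},{3},{4}}
5 equivalence class(es) (converged in 2)
[0]={0}  [4]={4}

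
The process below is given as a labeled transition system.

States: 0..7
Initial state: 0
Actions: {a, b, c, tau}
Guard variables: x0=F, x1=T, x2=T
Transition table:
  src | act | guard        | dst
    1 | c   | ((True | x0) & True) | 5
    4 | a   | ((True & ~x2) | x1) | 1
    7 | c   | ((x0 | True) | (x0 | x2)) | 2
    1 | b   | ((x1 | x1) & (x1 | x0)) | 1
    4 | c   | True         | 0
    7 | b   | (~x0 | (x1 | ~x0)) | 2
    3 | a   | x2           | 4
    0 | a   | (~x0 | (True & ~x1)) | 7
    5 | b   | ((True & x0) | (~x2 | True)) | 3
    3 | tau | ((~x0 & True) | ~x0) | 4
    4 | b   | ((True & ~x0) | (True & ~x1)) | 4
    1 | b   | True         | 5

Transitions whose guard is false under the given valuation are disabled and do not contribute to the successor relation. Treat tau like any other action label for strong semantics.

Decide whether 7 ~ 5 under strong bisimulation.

Answer: NOT BISIMILAR

Working:
Refine partition for ~:
  P[0] = {{0,1,2,3,4,5,6,7}}
  P[1] = {{0},{1,7},{2,6},{3},{4},{5}}
  P[2] = {{0},{1},{2,6},{3},{4},{5},{7}}
7 equivalence class(es) (converged in 3)
class of 7: {7}; class of 5: {5}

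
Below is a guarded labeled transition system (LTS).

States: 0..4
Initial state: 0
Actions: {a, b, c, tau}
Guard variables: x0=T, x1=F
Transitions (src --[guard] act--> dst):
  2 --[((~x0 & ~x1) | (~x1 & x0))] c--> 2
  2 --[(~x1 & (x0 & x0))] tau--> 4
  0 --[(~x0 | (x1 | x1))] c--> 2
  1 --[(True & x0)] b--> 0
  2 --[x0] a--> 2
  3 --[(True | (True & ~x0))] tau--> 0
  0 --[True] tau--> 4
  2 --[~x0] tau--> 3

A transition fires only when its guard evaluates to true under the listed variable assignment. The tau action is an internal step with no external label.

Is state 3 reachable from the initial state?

Answer: UNREACHABLE

Trace:
6 transition(s) survive guard evaluation.
depth 0: {0}
depth 1: {4}  now seen {0,4}
R = {0,4}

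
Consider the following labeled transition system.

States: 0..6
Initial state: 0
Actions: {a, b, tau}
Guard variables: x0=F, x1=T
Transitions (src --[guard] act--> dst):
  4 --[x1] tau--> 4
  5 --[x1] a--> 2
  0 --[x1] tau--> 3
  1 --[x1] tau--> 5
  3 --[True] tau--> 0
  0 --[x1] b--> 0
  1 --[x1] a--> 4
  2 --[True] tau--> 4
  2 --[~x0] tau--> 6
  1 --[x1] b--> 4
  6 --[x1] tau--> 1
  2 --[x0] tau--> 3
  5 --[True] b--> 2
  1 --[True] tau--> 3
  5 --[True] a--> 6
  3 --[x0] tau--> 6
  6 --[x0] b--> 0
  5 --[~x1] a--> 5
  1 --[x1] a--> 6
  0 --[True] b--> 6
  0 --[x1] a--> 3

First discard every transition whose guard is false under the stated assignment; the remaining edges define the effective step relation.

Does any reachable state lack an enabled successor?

Answer: DEADLOCK-FREE

Trace:
Reach set: {0,1,2,3,4,5,6}
  0: a→3  b→0  b→6  tau→3  [4 exit(s)]
  1: a→4  a→6  b→4  tau→3  tau→5  [5 exit(s)]
  2: tau→4  tau→6  [2 exit(s)]
  3: tau→0  [1 exit(s)]
  4: tau→4  [1 exit(s)]
  5: a→2  a→6  b→2  [3 exit(s)]
  6: tau→1  [1 exit(s)]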